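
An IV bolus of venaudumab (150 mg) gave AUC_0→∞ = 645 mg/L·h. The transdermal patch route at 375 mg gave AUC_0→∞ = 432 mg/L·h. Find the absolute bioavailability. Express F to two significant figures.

F = 0.27

F = (AUC_ev / D_ev) / (AUC_iv / D_iv)
  = (432/375) / (645/150)
  = 1.152 / 4.3 = 0.2679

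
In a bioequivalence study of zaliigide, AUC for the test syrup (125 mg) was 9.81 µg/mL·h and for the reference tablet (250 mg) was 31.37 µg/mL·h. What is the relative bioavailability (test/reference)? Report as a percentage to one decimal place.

F_rel = (AUC_test/D_test) / (AUC_ref/D_ref)
      = (9.81/125) / (31.37/250)
      = 0.07848 / 0.12548 = 0.6254 = 62.54%

F_rel = 62.5%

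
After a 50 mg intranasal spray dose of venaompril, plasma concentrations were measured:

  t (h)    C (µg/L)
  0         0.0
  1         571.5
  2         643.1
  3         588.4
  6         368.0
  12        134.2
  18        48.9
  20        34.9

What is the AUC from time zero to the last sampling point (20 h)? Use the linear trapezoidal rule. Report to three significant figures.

Trapezoidal AUC_0→20:
  [0→1]: (0.0+571.5)/2 × 1 = 285.75
  [1→2]: (571.5+643.1)/2 × 1 = 607.3
  [2→3]: (643.1+588.4)/2 × 1 = 615.75
  [3→6]: (588.4+368.0)/2 × 3 = 1434.6
  [6→12]: (368.0+134.2)/2 × 6 = 1506.6
  [12→18]: (134.2+48.9)/2 × 6 = 549.3
  [18→20]: (48.9+34.9)/2 × 2 = 83.8
  Sum = 5083.1 µg/L·h

AUC = 5080 µg/L·h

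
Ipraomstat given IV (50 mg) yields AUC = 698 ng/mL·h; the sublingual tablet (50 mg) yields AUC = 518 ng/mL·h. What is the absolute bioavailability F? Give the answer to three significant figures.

F = (AUC_ev / D_ev) / (AUC_iv / D_iv)
  = (518/50) / (698/50)
  = 10.36 / 13.96 = 0.7421

F = 0.742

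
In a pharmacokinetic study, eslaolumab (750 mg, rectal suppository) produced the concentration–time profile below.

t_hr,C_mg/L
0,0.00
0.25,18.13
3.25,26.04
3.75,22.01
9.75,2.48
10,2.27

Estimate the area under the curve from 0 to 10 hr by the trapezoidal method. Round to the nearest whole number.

AUC = 155 mg/L·hr

Trapezoidal AUC_0→10:
  [0→0.25]: (0.00+18.13)/2 × 0.25 = 2.26625
  [0.25→3.25]: (18.13+26.04)/2 × 3 = 66.255
  [3.25→3.75]: (26.04+22.01)/2 × 0.5 = 12.0125
  [3.75→9.75]: (22.01+2.48)/2 × 6 = 73.47
  [9.75→10]: (2.48+2.27)/2 × 0.25 = 0.59375
  Sum = 154.5975 mg/L·hr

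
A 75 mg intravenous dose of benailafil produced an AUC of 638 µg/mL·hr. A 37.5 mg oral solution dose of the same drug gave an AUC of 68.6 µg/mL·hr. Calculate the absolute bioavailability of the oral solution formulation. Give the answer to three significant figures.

F = (AUC_ev / D_ev) / (AUC_iv / D_iv)
  = (68.6/37.5) / (638/75)
  = 1.82933 / 8.50667 = 0.2150

F = 0.215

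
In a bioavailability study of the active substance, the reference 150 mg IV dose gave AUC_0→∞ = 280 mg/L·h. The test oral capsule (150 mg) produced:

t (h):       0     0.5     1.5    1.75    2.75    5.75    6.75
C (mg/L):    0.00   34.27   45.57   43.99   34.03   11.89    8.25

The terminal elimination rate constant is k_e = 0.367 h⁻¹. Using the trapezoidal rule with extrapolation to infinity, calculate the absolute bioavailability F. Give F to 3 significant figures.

Trapezoidal AUC_0→6.75 (oral capsule):
  [0→0.5]: (0.00+34.27)/2 × 0.5 = 8.5675
  [0.5→1.5]: (34.27+45.57)/2 × 1 = 39.92
  [1.5→1.75]: (45.57+43.99)/2 × 0.25 = 11.195
  [1.75→2.75]: (43.99+34.03)/2 × 1 = 39.01
  [2.75→5.75]: (34.03+11.89)/2 × 3 = 68.88
  [5.75→6.75]: (11.89+8.25)/2 × 1 = 10.07
  Sum = 177.6425 mg/L·h
Tail: C_last/k_e = 8.25/0.367 = 22.480
AUC_0→∞ (oral capsule) = 177.6425 + 22.480 = 200.1225 mg/L·h
F = (AUC_ev/D_ev)/(AUC_iv/D_iv) = (200.1225/150)/(280/150) = 1.33415/1.86667 = 0.7147

F = 0.715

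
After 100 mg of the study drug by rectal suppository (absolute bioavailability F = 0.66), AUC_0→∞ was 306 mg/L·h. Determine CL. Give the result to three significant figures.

CL = F × Dose / AUC_0→∞
   = 0.66 × 100 / 306 = 0.215686 L/h

CL = 0.216 L/h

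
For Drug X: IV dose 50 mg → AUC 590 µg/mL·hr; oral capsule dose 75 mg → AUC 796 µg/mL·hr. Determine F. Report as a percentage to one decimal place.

F = 89.9%

F = (AUC_ev / D_ev) / (AUC_iv / D_iv)
  = (796/75) / (590/50)
  = 10.6133 / 11.8 = 0.8994
  = 89.94%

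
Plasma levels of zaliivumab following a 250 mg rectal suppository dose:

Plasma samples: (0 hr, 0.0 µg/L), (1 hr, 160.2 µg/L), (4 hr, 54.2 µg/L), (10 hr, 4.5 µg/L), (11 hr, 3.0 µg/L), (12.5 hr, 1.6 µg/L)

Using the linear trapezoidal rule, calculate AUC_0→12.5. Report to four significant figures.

AUC = 585.0 µg/L·hr

Trapezoidal AUC_0→12.5:
  [0→1]: (0.0+160.2)/2 × 1 = 80.1
  [1→4]: (160.2+54.2)/2 × 3 = 321.6
  [4→10]: (54.2+4.5)/2 × 6 = 176.1
  [10→11]: (4.5+3.0)/2 × 1 = 3.75
  [11→12.5]: (3.0+1.6)/2 × 1.5 = 3.45
  Sum = 585.0 µg/L·hr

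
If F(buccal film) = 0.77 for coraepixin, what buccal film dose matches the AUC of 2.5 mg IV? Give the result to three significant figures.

For equal systemic exposure: F × D_ev = D_iv
D_ev = D_iv / F = 2.5 / 0.77 = 3.24675 mg

D_buccal = 3.25 mg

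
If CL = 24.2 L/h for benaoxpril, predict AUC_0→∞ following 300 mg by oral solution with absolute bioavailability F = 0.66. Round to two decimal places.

AUC = 8.18 mg/L·h

AUC_0→∞ = F × Dose / CL
        = 0.66 × 300 / 24.2 = 8.18182 mg/L·h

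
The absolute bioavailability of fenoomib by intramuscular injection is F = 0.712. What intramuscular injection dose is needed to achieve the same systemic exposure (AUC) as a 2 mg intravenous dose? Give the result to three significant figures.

D_intramuscular = 2.81 mg

For equal systemic exposure: F × D_ev = D_iv
D_ev = D_iv / F = 2 / 0.712 = 2.80899 mg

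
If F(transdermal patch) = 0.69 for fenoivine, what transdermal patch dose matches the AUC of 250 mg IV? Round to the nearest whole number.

For equal systemic exposure: F × D_ev = D_iv
D_ev = D_iv / F = 250 / 0.69 = 362.319 mg

D_transdermal = 362 mg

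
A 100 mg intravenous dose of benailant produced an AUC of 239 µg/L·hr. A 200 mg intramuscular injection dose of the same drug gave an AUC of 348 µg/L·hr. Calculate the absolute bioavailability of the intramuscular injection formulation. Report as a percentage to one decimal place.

F = 72.8%

F = (AUC_ev / D_ev) / (AUC_iv / D_iv)
  = (348/200) / (239/100)
  = 1.74 / 2.39 = 0.7280
  = 72.80%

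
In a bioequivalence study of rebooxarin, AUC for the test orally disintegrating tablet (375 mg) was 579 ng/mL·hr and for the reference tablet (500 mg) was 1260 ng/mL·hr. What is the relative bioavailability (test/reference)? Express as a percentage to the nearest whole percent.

F_rel = (AUC_test/D_test) / (AUC_ref/D_ref)
      = (579/375) / (1260/500)
      = 1.544 / 2.52 = 0.6127 = 61.27%

F_rel = 61%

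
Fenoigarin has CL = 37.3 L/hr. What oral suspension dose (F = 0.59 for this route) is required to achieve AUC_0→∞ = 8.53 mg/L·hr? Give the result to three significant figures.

Dose = CL × AUC_0→∞ / F
     = 37.3 × 8.53 / 0.59 = 539.269 mg

Dose = 539 mg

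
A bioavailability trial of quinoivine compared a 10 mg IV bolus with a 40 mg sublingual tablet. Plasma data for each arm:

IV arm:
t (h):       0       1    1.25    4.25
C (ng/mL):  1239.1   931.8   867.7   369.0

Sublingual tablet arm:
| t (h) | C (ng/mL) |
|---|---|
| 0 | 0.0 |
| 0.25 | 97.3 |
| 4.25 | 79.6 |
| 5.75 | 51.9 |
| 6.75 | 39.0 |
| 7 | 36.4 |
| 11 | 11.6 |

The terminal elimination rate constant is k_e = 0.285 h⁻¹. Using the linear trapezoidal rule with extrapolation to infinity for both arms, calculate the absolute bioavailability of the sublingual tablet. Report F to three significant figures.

F = 0.0368

Trapezoidal AUC_0→4.25 (IV):
  [0→1]: (1239.1+931.8)/2 × 1 = 1085.45
  [1→1.25]: (931.8+867.7)/2 × 0.25 = 224.9375
  [1.25→4.25]: (867.7+369.0)/2 × 3 = 1855.05
  Sum = 3165.4375 ng/mL·h
IV tail: 369.0/0.285 = 1294.737; AUC_iv,0→∞ = 3165.4375 + 1294.737 = 4460.1745 ng/mL·h
Trapezoidal AUC_0→11 (sublingual tablet):
  [0→0.25]: (0.0+97.3)/2 × 0.25 = 12.1625
  [0.25→4.25]: (97.3+79.6)/2 × 4 = 353.8
  [4.25→5.75]: (79.6+51.9)/2 × 1.5 = 98.625
  [5.75→6.75]: (51.9+39.0)/2 × 1 = 45.45
  [6.75→7]: (39.0+36.4)/2 × 0.25 = 9.425
  [7→11]: (36.4+11.6)/2 × 4 = 96.0
  Sum = 615.4625 ng/mL·h
sublingual tablet tail: 11.6/0.285 = 40.702; AUC_ev,0→∞ = 615.4625 + 40.702 = 656.1645 ng/mL·h
F = (AUC_ev/D_ev)/(AUC_iv/D_iv) = (656.1645/40)/(4460.1745/10) = 16.4041/446.01745 = 0.0368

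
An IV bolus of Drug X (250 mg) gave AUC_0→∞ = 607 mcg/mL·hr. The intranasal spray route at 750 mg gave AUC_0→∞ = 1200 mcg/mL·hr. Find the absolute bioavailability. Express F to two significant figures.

F = (AUC_ev / D_ev) / (AUC_iv / D_iv)
  = (1200/750) / (607/250)
  = 1.6 / 2.428 = 0.6590

F = 0.66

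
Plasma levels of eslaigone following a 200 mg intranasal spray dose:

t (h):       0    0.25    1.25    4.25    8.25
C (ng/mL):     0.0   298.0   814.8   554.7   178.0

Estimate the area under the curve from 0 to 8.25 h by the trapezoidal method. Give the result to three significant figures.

AUC = 4110 ng/mL·h

Trapezoidal AUC_0→8.25:
  [0→0.25]: (0.0+298.0)/2 × 0.25 = 37.25
  [0.25→1.25]: (298.0+814.8)/2 × 1 = 556.4
  [1.25→4.25]: (814.8+554.7)/2 × 3 = 2054.25
  [4.25→8.25]: (554.7+178.0)/2 × 4 = 1465.4
  Sum = 4113.3 ng/mL·h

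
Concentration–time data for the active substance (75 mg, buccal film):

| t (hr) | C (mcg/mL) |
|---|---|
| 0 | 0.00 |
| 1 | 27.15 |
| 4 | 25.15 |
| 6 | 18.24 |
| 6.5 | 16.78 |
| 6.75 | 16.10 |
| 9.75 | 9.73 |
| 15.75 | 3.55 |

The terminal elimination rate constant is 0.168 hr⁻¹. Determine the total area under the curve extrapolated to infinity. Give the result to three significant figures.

AUC = 248 mcg/mL·hr

Trapezoidal AUC_0→15.75:
  [0→1]: (0.00+27.15)/2 × 1 = 13.575
  [1→4]: (27.15+25.15)/2 × 3 = 78.45
  [4→6]: (25.15+18.24)/2 × 2 = 43.39
  [6→6.5]: (18.24+16.78)/2 × 0.5 = 8.755
  [6.5→6.75]: (16.78+16.10)/2 × 0.25 = 4.11
  [6.75→9.75]: (16.10+9.73)/2 × 3 = 38.745
  [9.75→15.75]: (9.73+3.55)/2 × 6 = 39.84
  Sum = 226.865 mcg/mL·hr
Extrapolated tail: C_last / k_e = 3.55 / 0.168 = 21.131
AUC_0→∞ = 226.865 + 21.131 = 247.996 mcg/mL·hr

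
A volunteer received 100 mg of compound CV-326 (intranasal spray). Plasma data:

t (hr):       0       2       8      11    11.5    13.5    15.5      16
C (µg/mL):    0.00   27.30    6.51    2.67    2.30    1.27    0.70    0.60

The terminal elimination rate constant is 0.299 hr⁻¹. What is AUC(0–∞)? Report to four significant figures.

Trapezoidal AUC_0→16:
  [0→2]: (0.00+27.30)/2 × 2 = 27.3
  [2→8]: (27.30+6.51)/2 × 6 = 101.43
  [8→11]: (6.51+2.67)/2 × 3 = 13.77
  [11→11.5]: (2.67+2.30)/2 × 0.5 = 1.2425
  [11.5→13.5]: (2.30+1.27)/2 × 2 = 3.57
  [13.5→15.5]: (1.27+0.70)/2 × 2 = 1.97
  [15.5→16]: (0.70+0.60)/2 × 0.5 = 0.325
  Sum = 149.6075 µg/mL·hr
Extrapolated tail: C_last / k_e = 0.60 / 0.299 = 2.007
AUC_0→∞ = 149.6075 + 2.007 = 151.6145 µg/mL·hr

AUC = 151.6 µg/mL·hr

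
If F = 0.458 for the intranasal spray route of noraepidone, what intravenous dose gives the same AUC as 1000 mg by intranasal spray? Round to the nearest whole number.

Systemic exposure from an extravascular dose = F × D_ev, so the equivalent IV dose is F × D_ev.
D_iv = F × D_ev = 0.458 × 1000 = 458 mg

D_iv = 458 mg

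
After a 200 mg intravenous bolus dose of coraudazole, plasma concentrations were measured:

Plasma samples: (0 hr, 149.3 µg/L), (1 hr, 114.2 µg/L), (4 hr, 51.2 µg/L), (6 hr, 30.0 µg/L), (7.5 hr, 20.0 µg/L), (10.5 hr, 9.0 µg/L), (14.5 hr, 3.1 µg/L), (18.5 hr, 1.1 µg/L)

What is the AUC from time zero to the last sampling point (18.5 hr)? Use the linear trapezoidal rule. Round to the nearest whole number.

AUC = 575 µg/L·hr

Trapezoidal AUC_0→18.5:
  [0→1]: (149.3+114.2)/2 × 1 = 131.75
  [1→4]: (114.2+51.2)/2 × 3 = 248.1
  [4→6]: (51.2+30.0)/2 × 2 = 81.2
  [6→7.5]: (30.0+20.0)/2 × 1.5 = 37.5
  [7.5→10.5]: (20.0+9.0)/2 × 3 = 43.5
  [10.5→14.5]: (9.0+3.1)/2 × 4 = 24.2
  [14.5→18.5]: (3.1+1.1)/2 × 4 = 8.4
  Sum = 574.65 µg/L·hr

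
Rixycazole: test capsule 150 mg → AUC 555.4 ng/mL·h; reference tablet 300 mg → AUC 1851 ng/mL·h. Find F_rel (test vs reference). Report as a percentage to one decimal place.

F_rel = (AUC_test/D_test) / (AUC_ref/D_ref)
      = (555.4/150) / (1851/300)
      = 3.70267 / 6.17 = 0.6001 = 60.01%

F_rel = 60.0%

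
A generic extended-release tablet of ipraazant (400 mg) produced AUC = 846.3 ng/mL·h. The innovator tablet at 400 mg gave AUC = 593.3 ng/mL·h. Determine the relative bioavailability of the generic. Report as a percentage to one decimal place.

F_rel = 142.6%

F_rel = (AUC_test/D_test) / (AUC_ref/D_ref)
      = (846.3/400) / (593.3/400)
      = 2.11575 / 1.48325 = 1.4264 = 142.64%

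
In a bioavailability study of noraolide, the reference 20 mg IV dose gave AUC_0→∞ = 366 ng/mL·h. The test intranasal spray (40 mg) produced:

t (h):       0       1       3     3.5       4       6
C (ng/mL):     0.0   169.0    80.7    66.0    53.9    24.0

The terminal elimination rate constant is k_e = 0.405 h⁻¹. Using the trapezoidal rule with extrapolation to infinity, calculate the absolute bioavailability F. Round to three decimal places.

Trapezoidal AUC_0→6 (intranasal spray):
  [0→1]: (0.0+169.0)/2 × 1 = 84.5
  [1→3]: (169.0+80.7)/2 × 2 = 249.7
  [3→3.5]: (80.7+66.0)/2 × 0.5 = 36.675
  [3.5→4]: (66.0+53.9)/2 × 0.5 = 29.975
  [4→6]: (53.9+24.0)/2 × 2 = 77.9
  Sum = 478.75 ng/mL·h
Tail: C_last/k_e = 24.0/0.405 = 59.259
AUC_0→∞ (intranasal spray) = 478.75 + 59.259 = 538.009 ng/mL·h
F = (AUC_ev/D_ev)/(AUC_iv/D_iv) = (538.009/40)/(366/20) = 13.450225/18.3 = 0.7350

F = 0.735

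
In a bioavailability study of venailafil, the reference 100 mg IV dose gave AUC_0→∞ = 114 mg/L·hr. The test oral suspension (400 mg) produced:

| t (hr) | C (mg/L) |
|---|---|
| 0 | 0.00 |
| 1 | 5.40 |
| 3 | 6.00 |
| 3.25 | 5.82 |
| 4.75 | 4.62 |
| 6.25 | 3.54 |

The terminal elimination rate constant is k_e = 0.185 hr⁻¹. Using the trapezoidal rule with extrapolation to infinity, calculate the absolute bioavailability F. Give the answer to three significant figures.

F = 0.107

Trapezoidal AUC_0→6.25 (oral suspension):
  [0→1]: (0.00+5.40)/2 × 1 = 2.7
  [1→3]: (5.40+6.00)/2 × 2 = 11.4
  [3→3.25]: (6.00+5.82)/2 × 0.25 = 1.4775
  [3.25→4.75]: (5.82+4.62)/2 × 1.5 = 7.83
  [4.75→6.25]: (4.62+3.54)/2 × 1.5 = 6.12
  Sum = 29.5275 mg/L·hr
Tail: C_last/k_e = 3.54/0.185 = 19.135
AUC_0→∞ (oral suspension) = 29.5275 + 19.135 = 48.6625 mg/L·hr
F = (AUC_ev/D_ev)/(AUC_iv/D_iv) = (48.6625/400)/(114/100) = 0.12165625/1.14 = 0.1067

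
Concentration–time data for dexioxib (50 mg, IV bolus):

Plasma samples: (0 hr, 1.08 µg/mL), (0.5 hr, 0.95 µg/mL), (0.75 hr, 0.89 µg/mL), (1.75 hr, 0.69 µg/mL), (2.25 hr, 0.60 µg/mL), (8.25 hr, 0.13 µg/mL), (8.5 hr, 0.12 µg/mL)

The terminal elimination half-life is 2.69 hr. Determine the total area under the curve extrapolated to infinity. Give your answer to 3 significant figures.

Trapezoidal AUC_0→8.5:
  [0→0.5]: (1.08+0.95)/2 × 0.5 = 0.5075
  [0.5→0.75]: (0.95+0.89)/2 × 0.25 = 0.23
  [0.75→1.75]: (0.89+0.69)/2 × 1 = 0.79
  [1.75→2.25]: (0.69+0.60)/2 × 0.5 = 0.3225
  [2.25→8.25]: (0.60+0.13)/2 × 6 = 2.19
  [8.25→8.5]: (0.13+0.12)/2 × 0.25 = 0.03125
  Sum = 4.07125 µg/mL·hr
k_e = ln2 / t½ = 0.693147 / 2.69 = 0.2577 hr^-1
Extrapolated tail: C_last / k_e = 0.12 / 0.2577 = 0.466
AUC_0→∞ = 4.07125 + 0.466 = 4.53725 µg/mL·hr

AUC = 4.54 µg/mL·hr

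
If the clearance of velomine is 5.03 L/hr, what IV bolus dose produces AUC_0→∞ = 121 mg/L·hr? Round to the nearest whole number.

Dose = 609 mg

Dose_iv = CL × AUC_0→∞
     = 5.03 × 121 = 608.63 mg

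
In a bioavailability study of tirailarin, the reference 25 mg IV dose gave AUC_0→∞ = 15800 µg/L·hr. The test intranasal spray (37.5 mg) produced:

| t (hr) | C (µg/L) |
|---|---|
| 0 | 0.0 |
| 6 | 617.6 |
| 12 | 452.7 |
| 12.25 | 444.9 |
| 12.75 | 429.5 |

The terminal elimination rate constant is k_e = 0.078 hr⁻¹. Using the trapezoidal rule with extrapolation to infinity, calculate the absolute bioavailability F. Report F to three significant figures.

Trapezoidal AUC_0→12.75 (intranasal spray):
  [0→6]: (0.0+617.6)/2 × 6 = 1852.8
  [6→12]: (617.6+452.7)/2 × 6 = 3210.9
  [12→12.25]: (452.7+444.9)/2 × 0.25 = 112.2
  [12.25→12.75]: (444.9+429.5)/2 × 0.5 = 218.6
  Sum = 5394.5 µg/L·hr
Tail: C_last/k_e = 429.5/0.078 = 5506.410
AUC_0→∞ (intranasal spray) = 5394.5 + 5506.410 = 10900.91 µg/L·hr
F = (AUC_ev/D_ev)/(AUC_iv/D_iv) = (10900.91/37.5)/(15800/25) = 290.691/632 = 0.4600

F = 0.460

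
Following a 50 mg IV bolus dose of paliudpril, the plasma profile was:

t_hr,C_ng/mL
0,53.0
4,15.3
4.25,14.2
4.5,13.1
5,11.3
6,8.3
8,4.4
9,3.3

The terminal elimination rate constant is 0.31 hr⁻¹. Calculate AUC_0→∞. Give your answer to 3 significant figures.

Trapezoidal AUC_0→9:
  [0→4]: (53.0+15.3)/2 × 4 = 136.6
  [4→4.25]: (15.3+14.2)/2 × 0.25 = 3.6875
  [4.25→4.5]: (14.2+13.1)/2 × 0.25 = 3.4125
  [4.5→5]: (13.1+11.3)/2 × 0.5 = 6.1
  [5→6]: (11.3+8.3)/2 × 1 = 9.8
  [6→8]: (8.3+4.4)/2 × 2 = 12.7
  [8→9]: (4.4+3.3)/2 × 1 = 3.85
  Sum = 176.15 ng/mL·hr
Extrapolated tail: C_last / k_e = 3.3 / 0.31 = 10.645
AUC_0→∞ = 176.15 + 10.645 = 186.795 ng/mL·hr

AUC = 187 ng/mL·hr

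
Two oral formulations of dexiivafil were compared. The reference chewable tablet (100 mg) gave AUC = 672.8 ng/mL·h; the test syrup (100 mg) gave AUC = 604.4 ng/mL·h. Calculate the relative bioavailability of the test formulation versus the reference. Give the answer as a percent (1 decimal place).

F_rel = (AUC_test/D_test) / (AUC_ref/D_ref)
      = (604.4/100) / (672.8/100)
      = 6.044 / 6.728 = 0.8983 = 89.83%

F_rel = 89.8%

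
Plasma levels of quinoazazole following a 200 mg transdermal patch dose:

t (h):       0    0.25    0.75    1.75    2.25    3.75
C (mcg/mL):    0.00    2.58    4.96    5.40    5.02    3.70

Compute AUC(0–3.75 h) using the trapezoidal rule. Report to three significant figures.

AUC = 16.5 mcg/mL·h

Trapezoidal AUC_0→3.75:
  [0→0.25]: (0.00+2.58)/2 × 0.25 = 0.3225
  [0.25→0.75]: (2.58+4.96)/2 × 0.5 = 1.885
  [0.75→1.75]: (4.96+5.40)/2 × 1 = 5.18
  [1.75→2.25]: (5.40+5.02)/2 × 0.5 = 2.605
  [2.25→3.75]: (5.02+3.70)/2 × 1.5 = 6.54
  Sum = 16.5325 mcg/mL·h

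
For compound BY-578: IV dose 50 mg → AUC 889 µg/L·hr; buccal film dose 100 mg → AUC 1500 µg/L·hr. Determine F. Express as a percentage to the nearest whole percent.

F = 84%

F = (AUC_ev / D_ev) / (AUC_iv / D_iv)
  = (1500/100) / (889/50)
  = 15 / 17.78 = 0.8436
  = 84.36%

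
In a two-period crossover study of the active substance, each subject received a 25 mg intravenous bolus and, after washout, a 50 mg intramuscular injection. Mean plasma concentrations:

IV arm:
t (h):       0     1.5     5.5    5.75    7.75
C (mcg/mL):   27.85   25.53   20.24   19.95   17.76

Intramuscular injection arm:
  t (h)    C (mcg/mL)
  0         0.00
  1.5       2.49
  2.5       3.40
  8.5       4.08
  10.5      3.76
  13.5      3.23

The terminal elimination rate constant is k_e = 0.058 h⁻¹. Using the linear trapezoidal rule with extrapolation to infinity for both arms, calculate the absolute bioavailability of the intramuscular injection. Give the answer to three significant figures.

F = 0.105

Trapezoidal AUC_0→7.75 (IV):
  [0→1.5]: (27.85+25.53)/2 × 1.5 = 40.035
  [1.5→5.5]: (25.53+20.24)/2 × 4 = 91.54
  [5.5→5.75]: (20.24+19.95)/2 × 0.25 = 5.02375
  [5.75→7.75]: (19.95+17.76)/2 × 2 = 37.71
  Sum = 174.30875 mcg/mL·h
IV tail: 17.76/0.058 = 306.207; AUC_iv,0→∞ = 174.30875 + 306.207 = 480.51575 mcg/mL·h
Trapezoidal AUC_0→13.5 (intramuscular injection):
  [0→1.5]: (0.00+2.49)/2 × 1.5 = 1.8675
  [1.5→2.5]: (2.49+3.40)/2 × 1 = 2.945
  [2.5→8.5]: (3.40+4.08)/2 × 6 = 22.44
  [8.5→10.5]: (4.08+3.76)/2 × 2 = 7.84
  [10.5→13.5]: (3.76+3.23)/2 × 3 = 10.485
  Sum = 45.5775 mcg/mL·h
intramuscular injection tail: 3.23/0.058 = 55.690; AUC_ev,0→∞ = 45.5775 + 55.690 = 101.2675 mcg/mL·h
F = (AUC_ev/D_ev)/(AUC_iv/D_iv) = (101.2675/50)/(480.51575/25) = 2.02535/19.22063 = 0.1054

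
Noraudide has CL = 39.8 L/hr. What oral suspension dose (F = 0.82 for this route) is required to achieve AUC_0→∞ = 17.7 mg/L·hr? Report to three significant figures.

Dose = CL × AUC_0→∞ / F
     = 39.8 × 17.7 / 0.82 = 859.098 mg

Dose = 859 mg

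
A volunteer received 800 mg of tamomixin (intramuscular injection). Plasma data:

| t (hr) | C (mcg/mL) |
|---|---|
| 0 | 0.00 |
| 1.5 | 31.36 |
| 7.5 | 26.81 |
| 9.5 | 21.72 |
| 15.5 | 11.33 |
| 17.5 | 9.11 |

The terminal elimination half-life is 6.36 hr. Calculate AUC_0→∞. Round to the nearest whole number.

AUC = 450 mcg/mL·hr

Trapezoidal AUC_0→17.5:
  [0→1.5]: (0.00+31.36)/2 × 1.5 = 23.52
  [1.5→7.5]: (31.36+26.81)/2 × 6 = 174.51
  [7.5→9.5]: (26.81+21.72)/2 × 2 = 48.53
  [9.5→15.5]: (21.72+11.33)/2 × 6 = 99.15
  [15.5→17.5]: (11.33+9.11)/2 × 2 = 20.44
  Sum = 366.15 mcg/mL·hr
k_e = ln2 / t½ = 0.693147 / 6.36 = 0.1090 hr^-1
Extrapolated tail: C_last / k_e = 9.11 / 0.109 = 83.578
AUC_0→∞ = 366.15 + 83.578 = 449.728 mcg/mL·hr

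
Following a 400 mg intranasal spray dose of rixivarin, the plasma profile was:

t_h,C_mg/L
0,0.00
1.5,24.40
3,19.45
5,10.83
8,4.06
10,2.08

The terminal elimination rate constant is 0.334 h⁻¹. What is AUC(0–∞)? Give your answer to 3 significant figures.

Trapezoidal AUC_0→10:
  [0→1.5]: (0.00+24.40)/2 × 1.5 = 18.3
  [1.5→3]: (24.40+19.45)/2 × 1.5 = 32.8875
  [3→5]: (19.45+10.83)/2 × 2 = 30.28
  [5→8]: (10.83+4.06)/2 × 3 = 22.335
  [8→10]: (4.06+2.08)/2 × 2 = 6.14
  Sum = 109.9425 mg/L·h
Extrapolated tail: C_last / k_e = 2.08 / 0.334 = 6.228
AUC_0→∞ = 109.9425 + 6.228 = 116.1705 mg/L·h

AUC = 116 mg/L·h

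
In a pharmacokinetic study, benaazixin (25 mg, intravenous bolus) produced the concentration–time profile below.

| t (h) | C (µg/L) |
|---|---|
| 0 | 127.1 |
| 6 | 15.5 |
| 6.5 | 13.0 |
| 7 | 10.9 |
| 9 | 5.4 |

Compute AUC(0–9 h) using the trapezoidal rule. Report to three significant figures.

Trapezoidal AUC_0→9:
  [0→6]: (127.1+15.5)/2 × 6 = 427.8
  [6→6.5]: (15.5+13.0)/2 × 0.5 = 7.125
  [6.5→7]: (13.0+10.9)/2 × 0.5 = 5.975
  [7→9]: (10.9+5.4)/2 × 2 = 16.3
  Sum = 457.2 µg/L·h

AUC = 457 µg/L·h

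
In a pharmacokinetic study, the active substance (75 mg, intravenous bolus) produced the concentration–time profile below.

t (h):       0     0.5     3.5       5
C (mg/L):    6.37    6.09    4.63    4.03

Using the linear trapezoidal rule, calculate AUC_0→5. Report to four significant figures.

Trapezoidal AUC_0→5:
  [0→0.5]: (6.37+6.09)/2 × 0.5 = 3.115
  [0.5→3.5]: (6.09+4.63)/2 × 3 = 16.08
  [3.5→5]: (4.63+4.03)/2 × 1.5 = 6.495
  Sum = 25.69 mg/L·h

AUC = 25.69 mg/L·h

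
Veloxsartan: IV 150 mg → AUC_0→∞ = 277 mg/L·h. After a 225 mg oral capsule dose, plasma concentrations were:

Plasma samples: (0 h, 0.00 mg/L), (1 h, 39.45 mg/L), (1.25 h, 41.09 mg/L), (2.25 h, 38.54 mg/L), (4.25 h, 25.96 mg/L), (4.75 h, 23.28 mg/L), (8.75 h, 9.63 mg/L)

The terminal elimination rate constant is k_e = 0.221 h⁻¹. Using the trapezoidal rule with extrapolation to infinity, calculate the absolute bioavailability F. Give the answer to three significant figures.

F = 0.616

Trapezoidal AUC_0→8.75 (oral capsule):
  [0→1]: (0.00+39.45)/2 × 1 = 19.725
  [1→1.25]: (39.45+41.09)/2 × 0.25 = 10.0675
  [1.25→2.25]: (41.09+38.54)/2 × 1 = 39.815
  [2.25→4.25]: (38.54+25.96)/2 × 2 = 64.5
  [4.25→4.75]: (25.96+23.28)/2 × 0.5 = 12.31
  [4.75→8.75]: (23.28+9.63)/2 × 4 = 65.82
  Sum = 212.2375 mg/L·h
Tail: C_last/k_e = 9.63/0.221 = 43.575
AUC_0→∞ (oral capsule) = 212.2375 + 43.575 = 255.8125 mg/L·h
F = (AUC_ev/D_ev)/(AUC_iv/D_iv) = (255.8125/225)/(277/150) = 1.13694/1.84667 = 0.6157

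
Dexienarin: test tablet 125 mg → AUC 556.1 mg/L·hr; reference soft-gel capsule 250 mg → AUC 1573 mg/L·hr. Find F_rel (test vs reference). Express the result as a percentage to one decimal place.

F_rel = 70.7%

F_rel = (AUC_test/D_test) / (AUC_ref/D_ref)
      = (556.1/125) / (1573/250)
      = 4.4488 / 6.292 = 0.7071 = 70.71%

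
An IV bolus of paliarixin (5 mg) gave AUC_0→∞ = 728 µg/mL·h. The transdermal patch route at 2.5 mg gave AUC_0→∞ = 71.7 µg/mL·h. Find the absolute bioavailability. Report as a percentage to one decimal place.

F = 19.7%

F = (AUC_ev / D_ev) / (AUC_iv / D_iv)
  = (71.7/2.5) / (728/5)
  = 28.68 / 145.6 = 0.1970
  = 19.70%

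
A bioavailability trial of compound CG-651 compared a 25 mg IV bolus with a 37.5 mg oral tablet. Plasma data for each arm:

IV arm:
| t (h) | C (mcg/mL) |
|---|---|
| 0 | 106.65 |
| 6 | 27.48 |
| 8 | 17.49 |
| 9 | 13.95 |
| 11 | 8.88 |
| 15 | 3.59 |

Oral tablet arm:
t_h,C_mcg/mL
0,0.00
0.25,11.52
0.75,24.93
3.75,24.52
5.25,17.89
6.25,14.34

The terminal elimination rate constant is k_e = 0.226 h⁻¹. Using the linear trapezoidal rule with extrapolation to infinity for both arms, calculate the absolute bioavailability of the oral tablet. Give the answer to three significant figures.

F = 0.248

Trapezoidal AUC_0→15 (IV):
  [0→6]: (106.65+27.48)/2 × 6 = 402.39
  [6→8]: (27.48+17.49)/2 × 2 = 44.97
  [8→9]: (17.49+13.95)/2 × 1 = 15.72
  [9→11]: (13.95+8.88)/2 × 2 = 22.83
  [11→15]: (8.88+3.59)/2 × 4 = 24.94
  Sum = 510.85 mcg/mL·h
IV tail: 3.59/0.226 = 15.885; AUC_iv,0→∞ = 510.85 + 15.885 = 526.735 mcg/mL·h
Trapezoidal AUC_0→6.25 (oral tablet):
  [0→0.25]: (0.00+11.52)/2 × 0.25 = 1.44
  [0.25→0.75]: (11.52+24.93)/2 × 0.5 = 9.1125
  [0.75→3.75]: (24.93+24.52)/2 × 3 = 74.175
  [3.75→5.25]: (24.52+17.89)/2 × 1.5 = 31.8075
  [5.25→6.25]: (17.89+14.34)/2 × 1 = 16.115
  Sum = 132.65 mcg/mL·h
oral tablet tail: 14.34/0.226 = 63.451; AUC_ev,0→∞ = 132.65 + 63.451 = 196.101 mcg/mL·h
F = (AUC_ev/D_ev)/(AUC_iv/D_iv) = (196.101/37.5)/(526.735/25) = 5.22936/21.0694 = 0.2482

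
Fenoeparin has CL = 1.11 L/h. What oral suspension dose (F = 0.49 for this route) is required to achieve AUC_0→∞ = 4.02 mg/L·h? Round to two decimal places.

Dose = CL × AUC_0→∞ / F
     = 1.11 × 4.02 / 0.49 = 9.10653 mg

Dose = 9.11 mg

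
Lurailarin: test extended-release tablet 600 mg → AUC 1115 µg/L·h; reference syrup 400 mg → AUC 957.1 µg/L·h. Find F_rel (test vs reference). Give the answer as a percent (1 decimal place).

F_rel = 77.7%

F_rel = (AUC_test/D_test) / (AUC_ref/D_ref)
      = (1115/600) / (957.1/400)
      = 1.85833 / 2.39275 = 0.7767 = 77.67%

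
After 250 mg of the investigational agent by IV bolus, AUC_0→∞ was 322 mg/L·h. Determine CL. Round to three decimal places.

CL = Dose_iv / AUC_0→∞
   = 250 / 322 = 0.776398 L/h

CL = 0.776 L/h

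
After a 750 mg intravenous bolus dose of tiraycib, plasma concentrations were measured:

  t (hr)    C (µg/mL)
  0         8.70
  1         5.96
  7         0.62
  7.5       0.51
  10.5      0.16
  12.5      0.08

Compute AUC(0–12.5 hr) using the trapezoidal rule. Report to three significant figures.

Trapezoidal AUC_0→12.5:
  [0→1]: (8.70+5.96)/2 × 1 = 7.33
  [1→7]: (5.96+0.62)/2 × 6 = 19.74
  [7→7.5]: (0.62+0.51)/2 × 0.5 = 0.2825
  [7.5→10.5]: (0.51+0.16)/2 × 3 = 1.005
  [10.5→12.5]: (0.16+0.08)/2 × 2 = 0.24
  Sum = 28.5975 µg/mL·hr

AUC = 28.6 µg/mL·hr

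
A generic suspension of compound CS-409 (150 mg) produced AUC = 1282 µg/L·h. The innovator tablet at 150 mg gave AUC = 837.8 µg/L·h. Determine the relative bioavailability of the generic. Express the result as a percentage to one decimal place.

F_rel = 153.0%

F_rel = (AUC_test/D_test) / (AUC_ref/D_ref)
      = (1282/150) / (837.8/150)
      = 8.54667 / 5.58533 = 1.5302 = 153.02%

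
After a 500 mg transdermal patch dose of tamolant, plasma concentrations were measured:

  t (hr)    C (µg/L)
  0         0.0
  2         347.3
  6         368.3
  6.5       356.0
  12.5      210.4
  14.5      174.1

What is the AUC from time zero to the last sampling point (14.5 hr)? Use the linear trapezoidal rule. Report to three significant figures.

Trapezoidal AUC_0→14.5:
  [0→2]: (0.0+347.3)/2 × 2 = 347.3
  [2→6]: (347.3+368.3)/2 × 4 = 1431.2
  [6→6.5]: (368.3+356.0)/2 × 0.5 = 181.075
  [6.5→12.5]: (356.0+210.4)/2 × 6 = 1699.2
  [12.5→14.5]: (210.4+174.1)/2 × 2 = 384.5
  Sum = 4043.275 µg/L·hr

AUC = 4040 µg/L·hr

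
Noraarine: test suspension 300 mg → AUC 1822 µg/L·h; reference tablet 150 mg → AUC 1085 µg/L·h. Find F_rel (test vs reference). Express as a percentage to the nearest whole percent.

F_rel = 84%

F_rel = (AUC_test/D_test) / (AUC_ref/D_ref)
      = (1822/300) / (1085/150)
      = 6.07333 / 7.23333 = 0.8396 = 83.96%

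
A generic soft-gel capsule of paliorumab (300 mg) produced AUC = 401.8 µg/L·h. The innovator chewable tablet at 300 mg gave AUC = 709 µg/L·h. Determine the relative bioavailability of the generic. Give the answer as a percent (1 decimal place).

F_rel = 56.7%

F_rel = (AUC_test/D_test) / (AUC_ref/D_ref)
      = (401.8/300) / (709/300)
      = 1.33933 / 2.36333 = 0.5667 = 56.67%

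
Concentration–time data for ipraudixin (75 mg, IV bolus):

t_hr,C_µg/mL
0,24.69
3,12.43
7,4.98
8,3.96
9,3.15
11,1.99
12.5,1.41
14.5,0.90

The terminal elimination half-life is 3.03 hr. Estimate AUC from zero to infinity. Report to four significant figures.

AUC = 112.5 µg/mL·hr

Trapezoidal AUC_0→14.5:
  [0→3]: (24.69+12.43)/2 × 3 = 55.68
  [3→7]: (12.43+4.98)/2 × 4 = 34.82
  [7→8]: (4.98+3.96)/2 × 1 = 4.47
  [8→9]: (3.96+3.15)/2 × 1 = 3.555
  [9→11]: (3.15+1.99)/2 × 2 = 5.14
  [11→12.5]: (1.99+1.41)/2 × 1.5 = 2.55
  [12.5→14.5]: (1.41+0.90)/2 × 2 = 2.31
  Sum = 108.525 µg/mL·hr
k_e = ln2 / t½ = 0.693147 / 3.03 = 0.2288 hr^-1
Extrapolated tail: C_last / k_e = 0.90 / 0.2288 = 3.934
AUC_0→∞ = 108.525 + 3.934 = 112.459 µg/mL·hr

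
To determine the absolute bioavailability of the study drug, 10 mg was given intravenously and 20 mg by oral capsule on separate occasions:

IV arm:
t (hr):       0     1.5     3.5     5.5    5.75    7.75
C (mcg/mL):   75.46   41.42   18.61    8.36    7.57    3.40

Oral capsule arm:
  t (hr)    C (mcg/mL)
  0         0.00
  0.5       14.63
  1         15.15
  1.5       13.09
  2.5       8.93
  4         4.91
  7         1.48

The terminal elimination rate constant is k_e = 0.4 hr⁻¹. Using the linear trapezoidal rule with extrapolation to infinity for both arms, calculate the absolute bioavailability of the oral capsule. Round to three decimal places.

F = 0.135

Trapezoidal AUC_0→7.75 (IV):
  [0→1.5]: (75.46+41.42)/2 × 1.5 = 87.66
  [1.5→3.5]: (41.42+18.61)/2 × 2 = 60.03
  [3.5→5.5]: (18.61+8.36)/2 × 2 = 26.97
  [5.5→5.75]: (8.36+7.57)/2 × 0.25 = 1.99125
  [5.75→7.75]: (7.57+3.40)/2 × 2 = 10.97
  Sum = 187.62125 mcg/mL·hr
IV tail: 3.40/0.4 = 8.500; AUC_iv,0→∞ = 187.62125 + 8.500 = 196.12125 mcg/mL·hr
Trapezoidal AUC_0→7 (oral capsule):
  [0→0.5]: (0.00+14.63)/2 × 0.5 = 3.6575
  [0.5→1]: (14.63+15.15)/2 × 0.5 = 7.445
  [1→1.5]: (15.15+13.09)/2 × 0.5 = 7.06
  [1.5→2.5]: (13.09+8.93)/2 × 1 = 11.01
  [2.5→4]: (8.93+4.91)/2 × 1.5 = 10.38
  [4→7]: (4.91+1.48)/2 × 3 = 9.585
  Sum = 49.1375 mcg/mL·hr
oral capsule tail: 1.48/0.4 = 3.700; AUC_ev,0→∞ = 49.1375 + 3.700 = 52.8375 mcg/mL·hr
F = (AUC_ev/D_ev)/(AUC_iv/D_iv) = (52.8375/20)/(196.12125/10) = 2.641875/19.612125 = 0.1347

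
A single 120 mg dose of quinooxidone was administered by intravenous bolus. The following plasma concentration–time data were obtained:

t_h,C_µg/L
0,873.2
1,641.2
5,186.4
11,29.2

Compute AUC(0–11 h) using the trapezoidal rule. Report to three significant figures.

AUC = 3060 µg/L·h

Trapezoidal AUC_0→11:
  [0→1]: (873.2+641.2)/2 × 1 = 757.2
  [1→5]: (641.2+186.4)/2 × 4 = 1655.2
  [5→11]: (186.4+29.2)/2 × 6 = 646.8
  Sum = 3059.2 µg/L·h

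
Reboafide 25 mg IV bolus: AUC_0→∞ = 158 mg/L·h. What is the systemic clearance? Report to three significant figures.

CL = 0.158 L/h

CL = Dose_iv / AUC_0→∞
   = 25 / 158 = 0.158228 L/h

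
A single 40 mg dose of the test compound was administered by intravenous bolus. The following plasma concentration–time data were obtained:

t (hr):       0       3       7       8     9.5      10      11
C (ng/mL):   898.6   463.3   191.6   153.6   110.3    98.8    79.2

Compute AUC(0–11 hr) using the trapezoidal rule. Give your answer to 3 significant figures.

AUC = 3860 ng/mL·hr

Trapezoidal AUC_0→11:
  [0→3]: (898.6+463.3)/2 × 3 = 2042.85
  [3→7]: (463.3+191.6)/2 × 4 = 1309.8
  [7→8]: (191.6+153.6)/2 × 1 = 172.6
  [8→9.5]: (153.6+110.3)/2 × 1.5 = 197.925
  [9.5→10]: (110.3+98.8)/2 × 0.5 = 52.275
  [10→11]: (98.8+79.2)/2 × 1 = 89.0
  Sum = 3864.45 ng/mL·hr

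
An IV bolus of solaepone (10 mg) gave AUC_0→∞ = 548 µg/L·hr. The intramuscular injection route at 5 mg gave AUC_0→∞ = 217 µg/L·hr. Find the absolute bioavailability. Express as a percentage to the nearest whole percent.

F = (AUC_ev / D_ev) / (AUC_iv / D_iv)
  = (217/5) / (548/10)
  = 43.4 / 54.8 = 0.7920
  = 79.20%

F = 79%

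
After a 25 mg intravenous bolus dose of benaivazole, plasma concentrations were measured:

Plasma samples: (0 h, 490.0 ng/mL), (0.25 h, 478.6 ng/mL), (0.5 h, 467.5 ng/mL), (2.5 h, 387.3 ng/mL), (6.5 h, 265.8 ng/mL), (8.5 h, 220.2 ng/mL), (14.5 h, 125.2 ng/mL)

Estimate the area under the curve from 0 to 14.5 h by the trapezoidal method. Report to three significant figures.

Trapezoidal AUC_0→14.5:
  [0→0.25]: (490.0+478.6)/2 × 0.25 = 121.075
  [0.25→0.5]: (478.6+467.5)/2 × 0.25 = 118.2625
  [0.5→2.5]: (467.5+387.3)/2 × 2 = 854.8
  [2.5→6.5]: (387.3+265.8)/2 × 4 = 1306.2
  [6.5→8.5]: (265.8+220.2)/2 × 2 = 486.0
  [8.5→14.5]: (220.2+125.2)/2 × 6 = 1036.2
  Sum = 3922.5375 ng/mL·h

AUC = 3920 ng/mL·h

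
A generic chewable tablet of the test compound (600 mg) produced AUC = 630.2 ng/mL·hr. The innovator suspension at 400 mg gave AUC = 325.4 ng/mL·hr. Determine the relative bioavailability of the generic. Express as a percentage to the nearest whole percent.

F_rel = 129%

F_rel = (AUC_test/D_test) / (AUC_ref/D_ref)
      = (630.2/600) / (325.4/400)
      = 1.05033 / 0.8135 = 1.2911 = 129.11%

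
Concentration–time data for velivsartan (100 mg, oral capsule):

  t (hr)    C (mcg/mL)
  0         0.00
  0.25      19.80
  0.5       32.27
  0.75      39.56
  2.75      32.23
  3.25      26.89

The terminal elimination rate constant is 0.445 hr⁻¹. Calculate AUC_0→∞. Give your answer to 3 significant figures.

AUC = 165 mcg/mL·hr

Trapezoidal AUC_0→3.25:
  [0→0.25]: (0.00+19.80)/2 × 0.25 = 2.475
  [0.25→0.5]: (19.80+32.27)/2 × 0.25 = 6.50875
  [0.5→0.75]: (32.27+39.56)/2 × 0.25 = 8.97875
  [0.75→2.75]: (39.56+32.23)/2 × 2 = 71.79
  [2.75→3.25]: (32.23+26.89)/2 × 0.5 = 14.78
  Sum = 104.5325 mcg/mL·hr
Extrapolated tail: C_last / k_e = 26.89 / 0.445 = 60.427
AUC_0→∞ = 104.5325 + 60.427 = 164.9595 mcg/mL·hr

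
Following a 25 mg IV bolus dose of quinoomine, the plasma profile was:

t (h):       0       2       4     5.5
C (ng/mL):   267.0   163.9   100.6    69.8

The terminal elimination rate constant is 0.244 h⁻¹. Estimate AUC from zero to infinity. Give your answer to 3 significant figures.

Trapezoidal AUC_0→5.5:
  [0→2]: (267.0+163.9)/2 × 2 = 430.9
  [2→4]: (163.9+100.6)/2 × 2 = 264.5
  [4→5.5]: (100.6+69.8)/2 × 1.5 = 127.8
  Sum = 823.2 ng/mL·h
Extrapolated tail: C_last / k_e = 69.8 / 0.244 = 286.066
AUC_0→∞ = 823.2 + 286.066 = 1109.266 ng/mL·h

AUC = 1110 ng/mL·h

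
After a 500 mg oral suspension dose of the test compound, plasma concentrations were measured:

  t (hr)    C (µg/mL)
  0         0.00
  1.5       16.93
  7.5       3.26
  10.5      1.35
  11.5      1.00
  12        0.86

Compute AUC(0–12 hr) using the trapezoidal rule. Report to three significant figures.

Trapezoidal AUC_0→12:
  [0→1.5]: (0.00+16.93)/2 × 1.5 = 12.6975
  [1.5→7.5]: (16.93+3.26)/2 × 6 = 60.57
  [7.5→10.5]: (3.26+1.35)/2 × 3 = 6.915
  [10.5→11.5]: (1.35+1.00)/2 × 1 = 1.175
  [11.5→12]: (1.00+0.86)/2 × 0.5 = 0.465
  Sum = 81.8225 µg/mL·hr

AUC = 81.8 µg/mL·hr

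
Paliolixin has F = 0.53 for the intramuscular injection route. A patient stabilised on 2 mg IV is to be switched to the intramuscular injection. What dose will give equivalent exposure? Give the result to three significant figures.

For equal systemic exposure: F × D_ev = D_iv
D_ev = D_iv / F = 2 / 0.53 = 3.77358 mg

D_intramuscular = 3.77 mg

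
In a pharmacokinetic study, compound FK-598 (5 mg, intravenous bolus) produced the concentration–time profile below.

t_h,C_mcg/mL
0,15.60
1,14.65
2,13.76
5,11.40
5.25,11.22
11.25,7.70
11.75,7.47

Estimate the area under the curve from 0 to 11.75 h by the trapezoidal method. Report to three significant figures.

Trapezoidal AUC_0→11.75:
  [0→1]: (15.60+14.65)/2 × 1 = 15.125
  [1→2]: (14.65+13.76)/2 × 1 = 14.205
  [2→5]: (13.76+11.40)/2 × 3 = 37.74
  [5→5.25]: (11.40+11.22)/2 × 0.25 = 2.8275
  [5.25→11.25]: (11.22+7.70)/2 × 6 = 56.76
  [11.25→11.75]: (7.70+7.47)/2 × 0.5 = 3.7925
  Sum = 130.45 mcg/mL·h

AUC = 130 mcg/mL·h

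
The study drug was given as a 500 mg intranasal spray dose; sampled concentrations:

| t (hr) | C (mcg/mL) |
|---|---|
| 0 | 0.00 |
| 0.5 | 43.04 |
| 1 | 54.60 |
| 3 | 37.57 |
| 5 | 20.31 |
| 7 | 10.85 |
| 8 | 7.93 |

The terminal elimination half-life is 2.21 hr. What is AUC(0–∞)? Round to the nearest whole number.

AUC = 251 mcg/mL·hr

Trapezoidal AUC_0→8:
  [0→0.5]: (0.00+43.04)/2 × 0.5 = 10.76
  [0.5→1]: (43.04+54.60)/2 × 0.5 = 24.41
  [1→3]: (54.60+37.57)/2 × 2 = 92.17
  [3→5]: (37.57+20.31)/2 × 2 = 57.88
  [5→7]: (20.31+10.85)/2 × 2 = 31.16
  [7→8]: (10.85+7.93)/2 × 1 = 9.39
  Sum = 225.77 mcg/mL·hr
k_e = ln2 / t½ = 0.693147 / 2.21 = 0.3136 hr^-1
Extrapolated tail: C_last / k_e = 7.93 / 0.3136 = 25.287
AUC_0→∞ = 225.77 + 25.287 = 251.057 mcg/mL·hr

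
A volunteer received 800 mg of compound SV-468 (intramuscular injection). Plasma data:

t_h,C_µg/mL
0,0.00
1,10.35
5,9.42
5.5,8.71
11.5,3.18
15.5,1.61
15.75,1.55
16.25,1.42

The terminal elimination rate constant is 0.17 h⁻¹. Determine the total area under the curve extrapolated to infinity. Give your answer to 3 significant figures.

Trapezoidal AUC_0→16.25:
  [0→1]: (0.00+10.35)/2 × 1 = 5.175
  [1→5]: (10.35+9.42)/2 × 4 = 39.54
  [5→5.5]: (9.42+8.71)/2 × 0.5 = 4.5325
  [5.5→11.5]: (8.71+3.18)/2 × 6 = 35.67
  [11.5→15.5]: (3.18+1.61)/2 × 4 = 9.58
  [15.5→15.75]: (1.61+1.55)/2 × 0.25 = 0.395
  [15.75→16.25]: (1.55+1.42)/2 × 0.5 = 0.7425
  Sum = 95.635 µg/mL·h
Extrapolated tail: C_last / k_e = 1.42 / 0.17 = 8.353
AUC_0→∞ = 95.635 + 8.353 = 103.988 µg/mL·h

AUC = 104 µg/mL·h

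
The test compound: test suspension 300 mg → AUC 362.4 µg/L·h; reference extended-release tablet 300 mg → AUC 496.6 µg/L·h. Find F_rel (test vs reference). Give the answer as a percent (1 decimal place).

F_rel = 73.0%

F_rel = (AUC_test/D_test) / (AUC_ref/D_ref)
      = (362.4/300) / (496.6/300)
      = 1.208 / 1.65533 = 0.7298 = 72.98%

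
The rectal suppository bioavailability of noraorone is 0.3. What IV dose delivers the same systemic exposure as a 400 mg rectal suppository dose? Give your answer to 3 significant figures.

Systemic exposure from an extravascular dose = F × D_ev, so the equivalent IV dose is F × D_ev.
D_iv = F × D_ev = 0.3 × 400 = 120 mg

D_iv = 120 mg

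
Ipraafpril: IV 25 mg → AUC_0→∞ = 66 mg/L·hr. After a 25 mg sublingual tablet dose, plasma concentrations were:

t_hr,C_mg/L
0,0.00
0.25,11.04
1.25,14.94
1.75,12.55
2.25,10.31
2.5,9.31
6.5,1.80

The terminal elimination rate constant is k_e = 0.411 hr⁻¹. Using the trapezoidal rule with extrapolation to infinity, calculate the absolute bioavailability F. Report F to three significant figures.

Trapezoidal AUC_0→6.5 (sublingual tablet):
  [0→0.25]: (0.00+11.04)/2 × 0.25 = 1.38
  [0.25→1.25]: (11.04+14.94)/2 × 1 = 12.99
  [1.25→1.75]: (14.94+12.55)/2 × 0.5 = 6.8725
  [1.75→2.25]: (12.55+10.31)/2 × 0.5 = 5.715
  [2.25→2.5]: (10.31+9.31)/2 × 0.25 = 2.4525
  [2.5→6.5]: (9.31+1.80)/2 × 4 = 22.22
  Sum = 51.63 mg/L·hr
Tail: C_last/k_e = 1.80/0.411 = 4.380
AUC_0→∞ (sublingual tablet) = 51.63 + 4.380 = 56.01 mg/L·hr
F = (AUC_ev/D_ev)/(AUC_iv/D_iv) = (56.01/25)/(66/25) = 2.2404/2.64 = 0.8486

F = 0.849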